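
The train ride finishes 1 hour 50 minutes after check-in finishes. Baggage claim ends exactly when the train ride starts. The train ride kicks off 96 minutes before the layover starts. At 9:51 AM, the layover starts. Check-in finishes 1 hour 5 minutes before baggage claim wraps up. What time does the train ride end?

9:00 AM

The train ride starts at 9:51 AM − 96 min = 8:15 AM.
So baggage claim ends at 8:15 AM.
Check-in ends at 8:15 AM − 65 min = 7:10 AM.
The train ride ends at 7:10 AM + 110 min = 9:00 AM.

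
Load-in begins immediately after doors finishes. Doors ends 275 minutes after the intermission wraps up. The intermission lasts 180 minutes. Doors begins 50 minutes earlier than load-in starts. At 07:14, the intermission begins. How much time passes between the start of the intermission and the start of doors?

6 hours 45 minutes

The intermission ends at 07:14 + 180 min = 10:14.
Doors ends at 10:14 + 275 min = 14:49.
So load-in starts at 14:49.
Doors starts at 14:49 − 50 min = 13:59.
From 07:14 to 13:59 is 6 hours 45 minutes.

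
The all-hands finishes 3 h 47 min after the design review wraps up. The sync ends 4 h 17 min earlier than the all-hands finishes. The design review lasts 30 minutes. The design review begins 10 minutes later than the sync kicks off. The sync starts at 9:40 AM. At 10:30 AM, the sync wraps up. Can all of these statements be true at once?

No

The design review starts at 9:40 AM + 10 min = 9:50 AM.
The design review ends at 9:50 AM + 30 min = 10:20 AM.
The all-hands ends at 10:20 AM + 227 min = 2:07 PM.
The sync ends at 2:07 PM − 257 min = 9:50 AM.
But the sync is also said to end at 10:30 AM — a 40-minute conflict.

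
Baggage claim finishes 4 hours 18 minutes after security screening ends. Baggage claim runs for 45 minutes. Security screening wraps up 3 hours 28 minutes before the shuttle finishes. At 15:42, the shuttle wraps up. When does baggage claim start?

15:47

Security screening ends at 15:42 − 208 min = 12:14.
Baggage claim ends at 12:14 + 258 min = 16:32.
Baggage claim starts at 16:32 − 45 min = 15:47.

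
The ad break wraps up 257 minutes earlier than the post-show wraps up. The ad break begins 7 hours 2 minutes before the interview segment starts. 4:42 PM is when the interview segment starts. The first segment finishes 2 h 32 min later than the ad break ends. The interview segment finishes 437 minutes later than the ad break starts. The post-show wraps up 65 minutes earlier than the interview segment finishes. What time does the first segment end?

The ad break starts at 4:42 PM − 422 min = 9:40 AM.
The interview segment ends at 9:40 AM + 437 min = 4:57 PM.
The post-show ends at 4:57 PM − 65 min = 3:52 PM.
The ad break ends at 3:52 PM − 257 min = 11:35 AM.
The first segment ends at 11:35 AM + 152 min = 2:07 PM.

2:07 PM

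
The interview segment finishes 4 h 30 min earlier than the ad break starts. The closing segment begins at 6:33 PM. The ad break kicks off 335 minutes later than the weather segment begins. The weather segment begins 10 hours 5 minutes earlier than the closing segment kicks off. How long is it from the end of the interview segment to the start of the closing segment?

540 minutes

The weather segment starts at 6:33 PM − 605 min = 8:28 AM.
The ad break starts at 8:28 AM + 335 min = 2:03 PM.
The interview segment ends at 2:03 PM − 270 min = 9:33 AM.
From 9:33 AM to 6:33 PM is 540 minutes.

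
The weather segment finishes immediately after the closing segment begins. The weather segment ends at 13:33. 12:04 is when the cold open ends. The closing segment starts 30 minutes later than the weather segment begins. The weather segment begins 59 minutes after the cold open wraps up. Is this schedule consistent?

Yes

The weather segment starts at 12:04 + 59 min = 13:03.
The closing segment starts at 13:03 + 30 min = 13:33.
So the weather segment ends at 13:33.
That matches the stated 13:33, so the schedule is consistent.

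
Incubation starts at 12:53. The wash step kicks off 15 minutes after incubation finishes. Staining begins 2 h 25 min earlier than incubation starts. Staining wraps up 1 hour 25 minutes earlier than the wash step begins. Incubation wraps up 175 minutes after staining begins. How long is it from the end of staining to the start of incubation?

40 minutes

Staining starts at 12:53 − 145 min = 10:28.
Incubation ends at 10:28 + 175 min = 13:23.
The wash step starts at 13:23 + 15 min = 13:38.
Staining ends at 13:38 − 85 min = 12:13.
From 12:13 to 12:53 is 40 minutes.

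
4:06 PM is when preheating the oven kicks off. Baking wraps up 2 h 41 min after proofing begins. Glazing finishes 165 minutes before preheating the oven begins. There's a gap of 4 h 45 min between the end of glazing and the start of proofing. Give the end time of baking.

Glazing ends at 4:06 PM − 165 min = 1:21 PM.
Proofing starts at 1:21 PM + 285 min = 6:06 PM.
Baking ends at 6:06 PM + 161 min = 8:47 PM.

8:47 PM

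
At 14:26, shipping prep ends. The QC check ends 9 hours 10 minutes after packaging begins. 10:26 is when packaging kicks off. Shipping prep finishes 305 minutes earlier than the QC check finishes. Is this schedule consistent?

The QC check ends at 10:26 + 550 min = 19:36.
Shipping prep ends at 19:36 − 305 min = 14:31.
But shipping prep is also said to end at 14:26 — a 5-minute conflict.

No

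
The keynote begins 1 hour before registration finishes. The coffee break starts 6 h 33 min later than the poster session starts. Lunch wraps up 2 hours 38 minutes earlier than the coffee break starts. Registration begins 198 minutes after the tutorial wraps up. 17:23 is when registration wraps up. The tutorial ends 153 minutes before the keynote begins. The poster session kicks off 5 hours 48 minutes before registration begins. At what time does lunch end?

The keynote starts at 17:23 − 60 min = 16:23.
The tutorial ends at 16:23 − 153 min = 13:50.
Registration starts at 13:50 + 198 min = 17:08.
The poster session starts at 17:08 − 348 min = 11:20.
The coffee break starts at 11:20 + 393 min = 17:53.
Lunch ends at 17:53 − 158 min = 15:15.

15:15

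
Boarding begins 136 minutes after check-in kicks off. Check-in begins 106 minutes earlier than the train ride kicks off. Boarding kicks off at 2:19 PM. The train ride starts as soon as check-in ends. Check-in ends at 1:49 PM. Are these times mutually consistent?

Yes

The train ride starts at 1:49 PM.
Check-in starts at 1:49 PM − 106 min = 12:03 PM.
Boarding starts at 12:03 PM + 136 min = 2:19 PM.
That matches the stated 2:19 PM, so the schedule is consistent.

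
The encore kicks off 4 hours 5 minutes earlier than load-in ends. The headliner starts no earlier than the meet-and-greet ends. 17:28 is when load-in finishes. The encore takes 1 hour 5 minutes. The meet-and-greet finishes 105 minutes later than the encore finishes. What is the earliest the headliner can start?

The encore starts at 17:28 − 245 min = 13:23.
The encore ends at 13:23 + 65 min = 14:28.
The meet-and-greet ends at 14:28 + 105 min = 16:13.
The headliner is bounded by the meet-and-greet, so the earliest it can start is 16:13.

16:13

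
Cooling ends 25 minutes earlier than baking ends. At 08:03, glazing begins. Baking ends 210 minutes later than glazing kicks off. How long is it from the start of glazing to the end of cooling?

185 minutes

Baking ends at 08:03 + 210 min = 11:33.
Cooling ends at 11:33 − 25 min = 11:08.
From 08:03 to 11:08 is 185 minutes.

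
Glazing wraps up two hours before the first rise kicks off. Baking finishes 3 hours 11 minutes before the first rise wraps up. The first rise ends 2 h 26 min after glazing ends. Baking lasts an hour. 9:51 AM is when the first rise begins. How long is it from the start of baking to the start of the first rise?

Glazing ends at 9:51 AM − 120 min = 7:51 AM.
The first rise ends at 7:51 AM + 146 min = 10:17 AM.
Baking ends at 10:17 AM − 191 min = 7:06 AM.
Baking starts at 7:06 AM − 60 min = 6:06 AM.
From 6:06 AM to 9:51 AM is 225 minutes.

225 minutes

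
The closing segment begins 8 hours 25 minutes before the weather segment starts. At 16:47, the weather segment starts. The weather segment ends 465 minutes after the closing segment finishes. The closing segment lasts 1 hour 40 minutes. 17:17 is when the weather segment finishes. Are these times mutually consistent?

The closing segment starts at 16:47 − 505 min = 08:22.
The closing segment ends at 08:22 + 100 min = 10:02.
The weather segment ends at 10:02 + 465 min = 17:47.
But the weather segment is also said to end at 17:17 — a 30-minute conflict.

No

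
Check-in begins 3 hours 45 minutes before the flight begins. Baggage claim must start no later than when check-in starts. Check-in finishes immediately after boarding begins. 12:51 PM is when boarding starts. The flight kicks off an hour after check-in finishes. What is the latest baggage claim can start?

10:06 AM

Check-in ends at 12:51 PM.
The flight starts at 12:51 PM + 60 min = 1:51 PM.
Check-in starts at 1:51 PM − 225 min = 10:06 AM.
Baggage claim is bounded by check-in, so the latest it can start is 10:06 AM.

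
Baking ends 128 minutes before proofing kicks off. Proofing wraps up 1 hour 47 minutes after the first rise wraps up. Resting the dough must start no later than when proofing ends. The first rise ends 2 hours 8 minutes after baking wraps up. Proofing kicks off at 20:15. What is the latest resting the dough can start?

22:02

Baking ends at 20:15 − 128 min = 18:07.
The first rise ends at 18:07 + 128 min = 20:15.
Proofing ends at 20:15 + 107 min = 22:02.
Resting the dough is bounded by proofing, so the latest it can start is 22:02.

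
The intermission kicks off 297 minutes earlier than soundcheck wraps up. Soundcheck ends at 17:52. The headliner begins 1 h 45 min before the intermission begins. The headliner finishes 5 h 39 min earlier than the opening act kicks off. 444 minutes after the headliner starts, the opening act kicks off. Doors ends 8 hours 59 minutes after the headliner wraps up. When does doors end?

The intermission starts at 17:52 − 297 min = 12:55.
The headliner starts at 12:55 − 105 min = 11:10.
The opening act starts at 11:10 + 444 min = 18:34.
The headliner ends at 18:34 − 339 min = 12:55.
Doors ends at 12:55 + 539 min = 21:54.

21:54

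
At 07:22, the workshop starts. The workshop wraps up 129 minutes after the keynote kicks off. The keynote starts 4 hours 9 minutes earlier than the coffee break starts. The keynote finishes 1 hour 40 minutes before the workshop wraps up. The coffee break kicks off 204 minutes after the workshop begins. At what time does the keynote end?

07:06

The coffee break starts at 07:22 + 204 min = 10:46.
The keynote starts at 10:46 − 249 min = 06:37.
The workshop ends at 06:37 + 129 min = 08:46.
The keynote ends at 08:46 − 100 min = 07:06.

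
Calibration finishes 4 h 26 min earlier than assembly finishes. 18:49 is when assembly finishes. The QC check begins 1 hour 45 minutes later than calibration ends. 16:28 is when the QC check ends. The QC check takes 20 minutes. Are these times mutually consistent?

Yes

Calibration ends at 18:49 − 266 min = 14:23.
The QC check starts at 14:23 + 105 min = 16:08.
The QC check ends at 16:08 + 20 min = 16:28.
That matches the stated 16:28, so the schedule is consistent.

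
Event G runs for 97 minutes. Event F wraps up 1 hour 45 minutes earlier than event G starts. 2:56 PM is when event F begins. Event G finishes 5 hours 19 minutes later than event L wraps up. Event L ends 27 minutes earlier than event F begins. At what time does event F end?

Event L ends at 2:56 PM − 27 min = 2:29 PM.
Event G ends at 2:29 PM + 319 min = 7:48 PM.
Event G starts at 7:48 PM − 97 min = 6:11 PM.
Event F ends at 6:11 PM − 105 min = 4:26 PM.

4:26 PM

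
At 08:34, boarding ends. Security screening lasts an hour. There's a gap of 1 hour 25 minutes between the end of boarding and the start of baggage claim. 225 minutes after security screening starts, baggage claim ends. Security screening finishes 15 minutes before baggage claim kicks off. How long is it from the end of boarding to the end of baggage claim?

3 hours 55 minutes

Baggage claim starts at 08:34 + 85 min = 09:59.
Security screening ends at 09:59 − 15 min = 09:44.
Security screening starts at 09:44 − 60 min = 08:44.
Baggage claim ends at 08:44 + 225 min = 12:29.
From 08:34 to 12:29 is 3 hours 55 minutes.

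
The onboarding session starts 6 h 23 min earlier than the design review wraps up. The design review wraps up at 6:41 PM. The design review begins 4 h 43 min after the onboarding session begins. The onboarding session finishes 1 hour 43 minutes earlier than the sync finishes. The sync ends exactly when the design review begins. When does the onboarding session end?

3:18 PM

The onboarding session starts at 6:41 PM − 383 min = 12:18 PM.
The design review starts at 12:18 PM + 283 min = 5:01 PM.
So the sync ends at 5:01 PM.
The onboarding session ends at 5:01 PM − 103 min = 3:18 PM.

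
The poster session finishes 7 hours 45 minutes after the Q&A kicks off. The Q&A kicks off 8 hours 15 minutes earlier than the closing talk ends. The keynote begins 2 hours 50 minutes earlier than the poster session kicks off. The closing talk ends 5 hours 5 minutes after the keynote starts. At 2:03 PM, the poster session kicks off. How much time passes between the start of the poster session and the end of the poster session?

1 hour 45 minutes

The keynote starts at 2:03 PM − 170 min = 11:13 AM.
The closing talk ends at 11:13 AM + 305 min = 4:18 PM.
The Q&A starts at 4:18 PM − 495 min = 8:03 AM.
The poster session ends at 8:03 AM + 465 min = 3:48 PM.
From 2:03 PM to 3:48 PM is 1 hour 45 minutes.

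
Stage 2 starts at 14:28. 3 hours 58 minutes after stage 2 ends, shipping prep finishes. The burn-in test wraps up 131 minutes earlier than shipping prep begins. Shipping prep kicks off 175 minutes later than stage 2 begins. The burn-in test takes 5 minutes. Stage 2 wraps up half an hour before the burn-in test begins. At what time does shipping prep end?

18:35

Shipping prep starts at 14:28 + 175 min = 17:23.
The burn-in test ends at 17:23 − 131 min = 15:12.
The burn-in test starts at 15:12 − 5 min = 15:07.
Stage 2 ends at 15:07 − 30 min = 14:37.
Shipping prep ends at 14:37 + 238 min = 18:35.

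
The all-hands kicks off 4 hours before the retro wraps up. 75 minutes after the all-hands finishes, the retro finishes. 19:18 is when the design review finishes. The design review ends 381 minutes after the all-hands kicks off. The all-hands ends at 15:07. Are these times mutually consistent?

No

The retro ends at 15:07 + 75 min = 16:22.
The all-hands starts at 16:22 − 240 min = 12:22.
The design review ends at 12:22 + 381 min = 18:43.
But the design review is also said to end at 19:18 — a 35-minute conflict.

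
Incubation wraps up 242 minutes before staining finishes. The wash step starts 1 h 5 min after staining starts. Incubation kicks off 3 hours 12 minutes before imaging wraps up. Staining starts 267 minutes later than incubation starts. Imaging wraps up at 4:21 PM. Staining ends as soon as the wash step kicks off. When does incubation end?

2:39 PM

Incubation starts at 4:21 PM − 192 min = 1:09 PM.
Staining starts at 1:09 PM + 267 min = 5:36 PM.
The wash step starts at 5:36 PM + 65 min = 6:41 PM.
So staining ends at 6:41 PM.
Incubation ends at 6:41 PM − 242 min = 2:39 PM.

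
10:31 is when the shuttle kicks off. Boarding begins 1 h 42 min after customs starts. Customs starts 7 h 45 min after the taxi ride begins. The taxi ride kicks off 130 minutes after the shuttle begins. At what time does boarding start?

22:08

The taxi ride starts at 10:31 + 130 min = 12:41.
Customs starts at 12:41 + 465 min = 20:26.
Boarding starts at 20:26 + 102 min = 22:08.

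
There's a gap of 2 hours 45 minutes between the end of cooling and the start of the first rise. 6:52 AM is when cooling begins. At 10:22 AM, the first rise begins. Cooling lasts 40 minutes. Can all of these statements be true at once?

No

Cooling ends at 6:52 AM + 40 min = 7:32 AM.
The first rise starts at 7:32 AM + 165 min = 10:17 AM.
But the first rise is also said to start at 10:22 AM — a 5-minute conflict.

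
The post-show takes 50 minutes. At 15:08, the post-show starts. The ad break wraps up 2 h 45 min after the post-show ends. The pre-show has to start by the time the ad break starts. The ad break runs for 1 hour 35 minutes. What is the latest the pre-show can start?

The post-show ends at 15:08 + 50 min = 15:58.
The ad break ends at 15:58 + 165 min = 18:43.
The ad break starts at 18:43 − 95 min = 17:08.
The pre-show is bounded by the ad break, so the latest it can start is 17:08.

17:08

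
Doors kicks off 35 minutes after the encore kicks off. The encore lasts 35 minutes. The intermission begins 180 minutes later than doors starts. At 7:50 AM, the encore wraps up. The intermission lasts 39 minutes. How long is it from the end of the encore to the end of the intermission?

The encore starts at 7:50 AM − 35 min = 7:15 AM.
Doors starts at 7:15 AM + 35 min = 7:50 AM.
The intermission starts at 7:50 AM + 180 min = 10:50 AM.
The intermission ends at 10:50 AM + 39 min = 11:29 AM.
From 7:50 AM to 11:29 AM is 219 minutes.

219 minutes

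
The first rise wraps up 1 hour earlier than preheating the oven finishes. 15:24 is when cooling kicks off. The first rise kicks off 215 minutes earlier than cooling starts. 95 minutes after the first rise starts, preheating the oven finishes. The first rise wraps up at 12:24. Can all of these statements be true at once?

The first rise starts at 15:24 − 215 min = 11:49.
Preheating the oven ends at 11:49 + 95 min = 13:24.
The first rise ends at 13:24 − 60 min = 12:24.
That matches the stated 12:24, so the schedule is consistent.

Yes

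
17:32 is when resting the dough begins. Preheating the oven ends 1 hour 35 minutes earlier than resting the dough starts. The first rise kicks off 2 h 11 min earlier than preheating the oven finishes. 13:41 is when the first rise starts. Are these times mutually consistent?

Preheating the oven ends at 17:32 − 95 min = 15:57.
The first rise starts at 15:57 − 131 min = 13:46.
But the first rise is also said to start at 13:41 — a 5-minute conflict.

No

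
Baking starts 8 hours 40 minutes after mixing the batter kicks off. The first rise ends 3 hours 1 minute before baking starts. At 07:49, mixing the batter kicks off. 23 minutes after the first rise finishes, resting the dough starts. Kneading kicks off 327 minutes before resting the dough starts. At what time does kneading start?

Baking starts at 07:49 + 520 min = 16:29.
The first rise ends at 16:29 − 181 min = 13:28.
Resting the dough starts at 13:28 + 23 min = 13:51.
Kneading starts at 13:51 − 327 min = 08:24.

08:24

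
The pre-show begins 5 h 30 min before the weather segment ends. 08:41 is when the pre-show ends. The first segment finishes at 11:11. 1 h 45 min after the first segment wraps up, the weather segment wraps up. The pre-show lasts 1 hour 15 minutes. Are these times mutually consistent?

The weather segment ends at 11:11 + 105 min = 12:56.
The pre-show starts at 12:56 − 330 min = 07:26.
The pre-show ends at 07:26 + 75 min = 08:41.
That matches the stated 08:41, so the schedule is consistent.

Yes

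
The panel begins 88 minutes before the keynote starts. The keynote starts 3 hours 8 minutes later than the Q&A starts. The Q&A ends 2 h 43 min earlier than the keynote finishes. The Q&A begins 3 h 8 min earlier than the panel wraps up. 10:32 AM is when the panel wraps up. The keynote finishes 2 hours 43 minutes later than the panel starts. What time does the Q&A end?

The Q&A starts at 10:32 AM − 188 min = 7:24 AM.
The keynote starts at 7:24 AM + 188 min = 10:32 AM.
The panel starts at 10:32 AM − 88 min = 9:04 AM.
The keynote ends at 9:04 AM + 163 min = 11:47 AM.
The Q&A ends at 11:47 AM − 163 min = 9:04 AM.

9:04 AM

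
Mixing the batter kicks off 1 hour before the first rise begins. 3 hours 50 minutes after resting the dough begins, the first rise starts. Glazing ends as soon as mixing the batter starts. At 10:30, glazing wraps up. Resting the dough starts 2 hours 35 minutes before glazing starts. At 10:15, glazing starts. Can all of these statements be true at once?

Yes

Resting the dough starts at 10:15 − 155 min = 07:40.
The first rise starts at 07:40 + 230 min = 11:30.
Mixing the batter starts at 11:30 − 60 min = 10:30.
So glazing ends at 10:30.
That matches the stated 10:30, so the schedule is consistent.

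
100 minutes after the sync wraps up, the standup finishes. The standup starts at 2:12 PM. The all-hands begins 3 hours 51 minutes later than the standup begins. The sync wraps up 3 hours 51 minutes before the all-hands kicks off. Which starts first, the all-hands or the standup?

the standup

The all-hands starts at 2:12 PM + 231 min = 6:03 PM.
The all-hands starts at 6:03 PM and the standup starts at 2:12 PM, so the standup is first.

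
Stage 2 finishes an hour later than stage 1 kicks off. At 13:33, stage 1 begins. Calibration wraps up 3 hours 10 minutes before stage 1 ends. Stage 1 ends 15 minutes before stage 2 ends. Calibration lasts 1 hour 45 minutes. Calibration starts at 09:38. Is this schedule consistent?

Stage 2 ends at 13:33 + 60 min = 14:33.
Stage 1 ends at 14:33 − 15 min = 14:18.
Calibration ends at 14:18 − 190 min = 11:08.
Calibration starts at 11:08 − 105 min = 09:23.
But calibration is also said to start at 09:38 — a 15-minute conflict.

No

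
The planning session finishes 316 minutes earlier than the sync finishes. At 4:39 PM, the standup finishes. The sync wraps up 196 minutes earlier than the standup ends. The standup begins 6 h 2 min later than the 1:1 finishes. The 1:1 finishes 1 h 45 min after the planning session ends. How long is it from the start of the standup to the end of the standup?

45 minutes

The sync ends at 4:39 PM − 196 min = 1:23 PM.
The planning session ends at 1:23 PM − 316 min = 8:07 AM.
The 1:1 ends at 8:07 AM + 105 min = 9:52 AM.
The standup starts at 9:52 AM + 362 min = 3:54 PM.
From 3:54 PM to 4:39 PM is 45 minutes.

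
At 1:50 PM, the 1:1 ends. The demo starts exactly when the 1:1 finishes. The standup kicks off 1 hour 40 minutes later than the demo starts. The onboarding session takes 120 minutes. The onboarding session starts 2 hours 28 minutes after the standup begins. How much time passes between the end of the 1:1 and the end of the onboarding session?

6 h 8 min

The demo starts at 1:50 PM.
The standup starts at 1:50 PM + 100 min = 3:30 PM.
The onboarding session starts at 3:30 PM + 148 min = 5:58 PM.
The onboarding session ends at 5:58 PM + 120 min = 7:58 PM.
From 1:50 PM to 7:58 PM is 6 h 8 min.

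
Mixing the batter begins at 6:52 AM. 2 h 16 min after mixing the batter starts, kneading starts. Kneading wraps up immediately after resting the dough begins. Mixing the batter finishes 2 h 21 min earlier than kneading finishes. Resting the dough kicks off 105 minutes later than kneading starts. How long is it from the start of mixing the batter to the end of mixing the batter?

Kneading starts at 6:52 AM + 136 min = 9:08 AM.
Resting the dough starts at 9:08 AM + 105 min = 10:53 AM.
So kneading ends at 10:53 AM.
Mixing the batter ends at 10:53 AM − 141 min = 8:32 AM.
From 6:52 AM to 8:32 AM is 100 minutes.

100 minutes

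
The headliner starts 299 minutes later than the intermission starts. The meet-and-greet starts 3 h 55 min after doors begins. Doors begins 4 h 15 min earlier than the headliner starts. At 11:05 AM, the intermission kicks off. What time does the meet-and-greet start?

3:44 PM

The headliner starts at 11:05 AM + 299 min = 4:04 PM.
Doors starts at 4:04 PM − 255 min = 11:49 AM.
The meet-and-greet starts at 11:49 AM + 235 min = 3:44 PM.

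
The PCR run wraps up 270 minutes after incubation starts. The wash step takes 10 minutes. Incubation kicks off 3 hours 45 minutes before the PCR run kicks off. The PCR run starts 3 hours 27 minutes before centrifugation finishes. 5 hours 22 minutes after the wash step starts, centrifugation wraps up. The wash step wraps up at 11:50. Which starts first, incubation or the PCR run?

incubation

The wash step starts at 11:50 − 10 min = 11:40.
Centrifugation ends at 11:40 + 322 min = 17:02.
The PCR run starts at 17:02 − 207 min = 13:35.
Incubation starts at 13:35 − 225 min = 09:50.
Incubation starts at 09:50 and the PCR run starts at 13:35, so incubation is first.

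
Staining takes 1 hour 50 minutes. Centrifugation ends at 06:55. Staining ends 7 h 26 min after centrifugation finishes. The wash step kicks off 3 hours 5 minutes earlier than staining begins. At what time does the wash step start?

09:26

Staining ends at 06:55 + 446 min = 14:21.
Staining starts at 14:21 − 110 min = 12:31.
The wash step starts at 12:31 − 185 min = 09:26.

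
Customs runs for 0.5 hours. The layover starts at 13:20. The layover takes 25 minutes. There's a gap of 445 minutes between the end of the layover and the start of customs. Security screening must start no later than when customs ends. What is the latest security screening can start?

The layover ends at 13:20 + 25 min = 13:45.
Customs starts at 13:45 + 445 min = 21:10.
Customs ends at 21:10 + 30 min = 21:40.
Security screening is bounded by customs, so the latest it can start is 21:40.

21:40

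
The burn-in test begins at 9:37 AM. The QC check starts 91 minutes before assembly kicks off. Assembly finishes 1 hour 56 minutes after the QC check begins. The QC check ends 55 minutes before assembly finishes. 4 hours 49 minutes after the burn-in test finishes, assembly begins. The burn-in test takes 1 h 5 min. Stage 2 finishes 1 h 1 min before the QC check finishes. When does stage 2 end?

The burn-in test ends at 9:37 AM + 65 min = 10:42 AM.
Assembly starts at 10:42 AM + 289 min = 3:31 PM.
The QC check starts at 3:31 PM − 91 min = 2:00 PM.
Assembly ends at 2:00 PM + 116 min = 3:56 PM.
The QC check ends at 3:56 PM − 55 min = 3:01 PM.
Stage 2 ends at 3:01 PM − 61 min = 2:00 PM.

2:00 PM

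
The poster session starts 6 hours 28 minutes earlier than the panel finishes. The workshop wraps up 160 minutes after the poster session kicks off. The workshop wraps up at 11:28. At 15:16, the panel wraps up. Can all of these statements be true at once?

The poster session starts at 15:16 − 388 min = 08:48.
The workshop ends at 08:48 + 160 min = 11:28.
That matches the stated 11:28, so the schedule is consistent.

Yes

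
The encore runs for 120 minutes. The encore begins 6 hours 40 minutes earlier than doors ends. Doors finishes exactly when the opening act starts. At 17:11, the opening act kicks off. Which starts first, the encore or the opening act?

Doors ends at 17:11.
The encore starts at 17:11 − 400 min = 10:31.
The encore starts at 10:31 and the opening act starts at 17:11, so the encore is first.

the encore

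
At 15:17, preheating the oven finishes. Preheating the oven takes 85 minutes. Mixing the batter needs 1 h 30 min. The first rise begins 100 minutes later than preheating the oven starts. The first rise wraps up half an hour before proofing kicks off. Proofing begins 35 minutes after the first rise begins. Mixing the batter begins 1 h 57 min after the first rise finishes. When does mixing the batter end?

19:04

Preheating the oven starts at 15:17 − 85 min = 13:52.
The first rise starts at 13:52 + 100 min = 15:32.
Proofing starts at 15:32 + 35 min = 16:07.
The first rise ends at 16:07 − 30 min = 15:37.
Mixing the batter starts at 15:37 + 117 min = 17:34.
Mixing the batter ends at 17:34 + 90 min = 19:04.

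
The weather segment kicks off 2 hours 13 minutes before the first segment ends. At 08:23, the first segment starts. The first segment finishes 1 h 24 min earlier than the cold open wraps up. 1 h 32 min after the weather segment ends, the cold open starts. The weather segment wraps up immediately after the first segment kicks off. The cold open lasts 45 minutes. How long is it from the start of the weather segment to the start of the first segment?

1 hour 20 minutes

The weather segment ends at 08:23.
The cold open starts at 08:23 + 92 min = 09:55.
The cold open ends at 09:55 + 45 min = 10:40.
The first segment ends at 10:40 − 84 min = 09:16.
The weather segment starts at 09:16 − 133 min = 07:03.
From 07:03 to 08:23 is 1 hour 20 minutes.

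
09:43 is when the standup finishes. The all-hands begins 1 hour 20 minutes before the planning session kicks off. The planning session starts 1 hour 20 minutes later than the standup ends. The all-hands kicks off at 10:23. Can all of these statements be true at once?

No

The planning session starts at 09:43 + 80 min = 11:03.
The all-hands starts at 11:03 − 80 min = 09:43.
But the all-hands is also said to start at 10:23 — a 40-minute conflict.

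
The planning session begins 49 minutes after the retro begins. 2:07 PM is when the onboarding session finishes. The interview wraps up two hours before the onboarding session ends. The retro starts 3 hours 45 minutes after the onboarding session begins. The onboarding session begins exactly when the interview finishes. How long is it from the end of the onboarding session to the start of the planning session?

The interview ends at 2:07 PM − 120 min = 12:07 PM.
So the onboarding session starts at 12:07 PM.
The retro starts at 12:07 PM + 225 min = 3:52 PM.
The planning session starts at 3:52 PM + 49 min = 4:41 PM.
From 2:07 PM to 4:41 PM is 2 h 34 min.

2 h 34 min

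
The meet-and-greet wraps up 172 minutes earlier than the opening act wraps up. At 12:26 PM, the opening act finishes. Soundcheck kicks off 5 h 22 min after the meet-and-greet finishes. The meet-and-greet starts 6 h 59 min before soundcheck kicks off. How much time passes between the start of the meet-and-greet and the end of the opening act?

269 minutes

The meet-and-greet ends at 12:26 PM − 172 min = 9:34 AM.
Soundcheck starts at 9:34 AM + 322 min = 2:56 PM.
The meet-and-greet starts at 2:56 PM − 419 min = 7:57 AM.
From 7:57 AM to 12:26 PM is 269 minutes.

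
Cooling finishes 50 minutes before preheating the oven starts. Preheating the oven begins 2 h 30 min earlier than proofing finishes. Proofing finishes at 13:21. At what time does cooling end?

10:01

Preheating the oven starts at 13:21 − 150 min = 10:51.
Cooling ends at 10:51 − 50 min = 10:01.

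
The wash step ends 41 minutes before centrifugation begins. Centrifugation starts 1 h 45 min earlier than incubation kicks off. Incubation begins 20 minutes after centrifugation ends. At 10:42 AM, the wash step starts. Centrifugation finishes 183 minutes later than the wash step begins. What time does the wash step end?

11:39 AM

Centrifugation ends at 10:42 AM + 183 min = 1:45 PM.
Incubation starts at 1:45 PM + 20 min = 2:05 PM.
Centrifugation starts at 2:05 PM − 105 min = 12:20 PM.
The wash step ends at 12:20 PM − 41 min = 11:39 AM.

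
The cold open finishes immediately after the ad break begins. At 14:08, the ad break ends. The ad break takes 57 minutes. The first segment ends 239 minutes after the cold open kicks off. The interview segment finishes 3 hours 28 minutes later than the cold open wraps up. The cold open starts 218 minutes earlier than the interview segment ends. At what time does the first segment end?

The ad break starts at 14:08 − 57 min = 13:11.
So the cold open ends at 13:11.
The interview segment ends at 13:11 + 208 min = 16:39.
The cold open starts at 16:39 − 218 min = 13:01.
The first segment ends at 13:01 + 239 min = 17:00.

17:00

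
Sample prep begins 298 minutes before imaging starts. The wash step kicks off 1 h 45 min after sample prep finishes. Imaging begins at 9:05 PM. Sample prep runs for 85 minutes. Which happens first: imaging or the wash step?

the wash step

Sample prep starts at 9:05 PM − 298 min = 4:07 PM.
Sample prep ends at 4:07 PM + 85 min = 5:32 PM.
The wash step starts at 5:32 PM + 105 min = 7:17 PM.
Imaging starts at 9:05 PM and the wash step starts at 7:17 PM, so the wash step is first.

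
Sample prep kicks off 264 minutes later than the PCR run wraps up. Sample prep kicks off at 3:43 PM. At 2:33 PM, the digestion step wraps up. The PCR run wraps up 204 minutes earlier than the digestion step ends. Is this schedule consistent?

The PCR run ends at 2:33 PM − 204 min = 11:09 AM.
Sample prep starts at 11:09 AM + 264 min = 3:33 PM.
But sample prep is also said to start at 3:43 PM — a 10-minute conflict.

No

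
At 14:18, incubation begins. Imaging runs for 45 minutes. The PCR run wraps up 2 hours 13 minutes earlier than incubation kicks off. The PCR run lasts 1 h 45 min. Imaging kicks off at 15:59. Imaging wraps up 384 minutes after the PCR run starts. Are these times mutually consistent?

The PCR run ends at 14:18 − 133 min = 12:05.
The PCR run starts at 12:05 − 105 min = 10:20.
Imaging ends at 10:20 + 384 min = 16:44.
Imaging starts at 16:44 − 45 min = 15:59.
That matches the stated 15:59, so the schedule is consistent.

Yes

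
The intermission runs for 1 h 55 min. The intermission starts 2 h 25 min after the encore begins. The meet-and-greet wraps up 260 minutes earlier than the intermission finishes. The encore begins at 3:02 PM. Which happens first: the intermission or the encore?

the encore

The intermission starts at 3:02 PM + 145 min = 5:27 PM.
The intermission starts at 5:27 PM and the encore starts at 3:02 PM, so the encore is first.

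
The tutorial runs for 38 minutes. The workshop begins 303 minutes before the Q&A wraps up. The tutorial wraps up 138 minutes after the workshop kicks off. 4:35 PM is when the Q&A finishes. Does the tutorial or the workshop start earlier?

the workshop

The workshop starts at 4:35 PM − 303 min = 11:32 AM.
The tutorial ends at 11:32 AM + 138 min = 1:50 PM.
The tutorial starts at 1:50 PM − 38 min = 1:12 PM.
The tutorial starts at 1:12 PM and the workshop starts at 11:32 AM, so the workshop is first.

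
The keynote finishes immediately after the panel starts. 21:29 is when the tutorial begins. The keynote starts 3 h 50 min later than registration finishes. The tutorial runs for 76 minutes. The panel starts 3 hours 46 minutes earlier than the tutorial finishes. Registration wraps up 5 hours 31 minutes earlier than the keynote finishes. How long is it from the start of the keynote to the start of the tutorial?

251 minutes

The tutorial ends at 21:29 + 76 min = 22:45.
The panel starts at 22:45 − 226 min = 18:59.
So the keynote ends at 18:59.
Registration ends at 18:59 − 331 min = 13:28.
The keynote starts at 13:28 + 230 min = 17:18.
From 17:18 to 21:29 is 251 minutes.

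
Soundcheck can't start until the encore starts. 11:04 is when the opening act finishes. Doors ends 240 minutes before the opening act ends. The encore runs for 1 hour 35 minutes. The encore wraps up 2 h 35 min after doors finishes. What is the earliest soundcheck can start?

08:04

Doors ends at 11:04 − 240 min = 07:04.
The encore ends at 07:04 + 155 min = 09:39.
The encore starts at 09:39 − 95 min = 08:04.
Soundcheck is bounded by the encore, so the earliest it can start is 08:04.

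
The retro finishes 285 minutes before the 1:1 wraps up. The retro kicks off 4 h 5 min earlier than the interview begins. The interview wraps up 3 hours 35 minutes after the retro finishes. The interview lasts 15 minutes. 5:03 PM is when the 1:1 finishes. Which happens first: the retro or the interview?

the retro

The retro ends at 5:03 PM − 285 min = 12:18 PM.
The interview ends at 12:18 PM + 215 min = 3:53 PM.
The interview starts at 3:53 PM − 15 min = 3:38 PM.
The retro starts at 3:38 PM − 245 min = 11:33 AM.
The retro starts at 11:33 AM and the interview starts at 3:38 PM, so the retro is first.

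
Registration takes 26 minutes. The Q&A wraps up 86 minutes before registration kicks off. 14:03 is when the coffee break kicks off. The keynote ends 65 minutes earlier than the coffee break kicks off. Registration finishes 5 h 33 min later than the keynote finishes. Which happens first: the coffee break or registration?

the coffee break

The keynote ends at 14:03 − 65 min = 12:58.
Registration ends at 12:58 + 333 min = 18:31.
Registration starts at 18:31 − 26 min = 18:05.
The coffee break starts at 14:03 and registration starts at 18:05, so the coffee break is first.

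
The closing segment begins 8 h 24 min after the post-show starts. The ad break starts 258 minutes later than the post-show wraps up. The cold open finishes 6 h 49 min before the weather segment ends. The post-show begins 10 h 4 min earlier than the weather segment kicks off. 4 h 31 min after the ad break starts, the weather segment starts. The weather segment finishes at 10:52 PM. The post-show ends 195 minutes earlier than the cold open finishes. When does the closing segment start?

The cold open ends at 10:52 PM − 409 min = 4:03 PM.
The post-show ends at 4:03 PM − 195 min = 12:48 PM.
The ad break starts at 12:48 PM + 258 min = 5:06 PM.
The weather segment starts at 5:06 PM + 271 min = 9:37 PM.
The post-show starts at 9:37 PM − 604 min = 11:33 AM.
The closing segment starts at 11:33 AM + 504 min = 7:57 PM.

7:57 PM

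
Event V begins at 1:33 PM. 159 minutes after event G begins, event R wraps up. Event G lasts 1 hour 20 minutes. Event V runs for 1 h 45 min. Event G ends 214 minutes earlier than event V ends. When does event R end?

1:03 PM

Event V ends at 1:33 PM + 105 min = 3:18 PM.
Event G ends at 3:18 PM − 214 min = 11:44 AM.
Event G starts at 11:44 AM − 80 min = 10:24 AM.
Event R ends at 10:24 AM + 159 min = 1:03 PM.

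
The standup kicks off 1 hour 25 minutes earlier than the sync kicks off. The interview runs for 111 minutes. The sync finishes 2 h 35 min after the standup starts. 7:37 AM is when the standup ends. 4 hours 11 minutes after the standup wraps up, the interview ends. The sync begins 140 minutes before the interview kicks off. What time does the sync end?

8:47 AM

The interview ends at 7:37 AM + 251 min = 11:48 AM.
The interview starts at 11:48 AM − 111 min = 9:57 AM.
The sync starts at 9:57 AM − 140 min = 7:37 AM.
The standup starts at 7:37 AM − 85 min = 6:12 AM.
The sync ends at 6:12 AM + 155 min = 8:47 AM.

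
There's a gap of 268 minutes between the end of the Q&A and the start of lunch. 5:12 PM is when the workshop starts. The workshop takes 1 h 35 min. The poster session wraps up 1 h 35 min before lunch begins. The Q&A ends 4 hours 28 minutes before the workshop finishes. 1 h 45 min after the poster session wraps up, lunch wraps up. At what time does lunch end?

The workshop ends at 5:12 PM + 95 min = 6:47 PM.
The Q&A ends at 6:47 PM − 268 min = 2:19 PM.
Lunch starts at 2:19 PM + 268 min = 6:47 PM.
The poster session ends at 6:47 PM − 95 min = 5:12 PM.
Lunch ends at 5:12 PM + 105 min = 6:57 PM.

6:57 PM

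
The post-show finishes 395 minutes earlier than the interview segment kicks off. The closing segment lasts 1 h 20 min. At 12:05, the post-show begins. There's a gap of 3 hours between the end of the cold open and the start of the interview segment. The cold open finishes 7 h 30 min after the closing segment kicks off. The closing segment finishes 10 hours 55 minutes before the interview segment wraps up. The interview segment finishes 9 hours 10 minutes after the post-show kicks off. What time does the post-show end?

12:55

The interview segment ends at 12:05 + 550 min = 21:15.
The closing segment ends at 21:15 − 655 min = 10:20.
The closing segment starts at 10:20 − 80 min = 09:00.
The cold open ends at 09:00 + 450 min = 16:30.
The interview segment starts at 16:30 + 180 min = 19:30.
The post-show ends at 19:30 − 395 min = 12:55.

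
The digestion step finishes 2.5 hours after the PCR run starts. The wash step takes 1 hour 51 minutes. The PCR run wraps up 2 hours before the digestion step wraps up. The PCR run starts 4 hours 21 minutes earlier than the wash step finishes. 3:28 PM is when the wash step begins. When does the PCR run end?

1:28 PM

The wash step ends at 3:28 PM + 111 min = 5:19 PM.
The PCR run starts at 5:19 PM − 261 min = 12:58 PM.
The digestion step ends at 12:58 PM + 150 min = 3:28 PM.
The PCR run ends at 3:28 PM − 120 min = 1:28 PM.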